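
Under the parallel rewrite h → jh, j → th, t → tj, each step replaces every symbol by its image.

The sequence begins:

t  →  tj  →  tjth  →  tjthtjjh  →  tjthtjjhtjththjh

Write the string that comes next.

Rewriting the 16 symbols of tjthtjjhtjththjh one by one yields tj th tj jh tj th th jh tj th tj jh tj jh th jh; concatenated:

tjthtjjhtjththjhtjthtjjhtjjhthjh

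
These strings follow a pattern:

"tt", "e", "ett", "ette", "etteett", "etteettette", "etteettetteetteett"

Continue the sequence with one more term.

etteettetteetteettetteettette

Each term (from the third on) is the previous term followed by the one before it: term 3 = e·tt = ett.
So term 8 is etteettetteetteett·etteettette.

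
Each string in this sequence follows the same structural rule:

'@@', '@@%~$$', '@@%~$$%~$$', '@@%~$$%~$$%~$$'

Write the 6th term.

@@%~$$%~$$%~$$%~$$%~$$

Each term is the previous one with %~$$ appended.
From @@%~$$%~$$%~$$, 2 further steps: @@%~$$%~$$%~$$ → @@%~$$%~$$%~$$%~$$ → (answer).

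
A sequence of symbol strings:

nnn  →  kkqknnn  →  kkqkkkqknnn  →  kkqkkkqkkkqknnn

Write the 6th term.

Every step adds kkqk at the front: s(k+1) = kkqk·s(k).
From kkqkkkqkkkqknnn, 2 further steps: kkqkkkqkkkqknnn → kkqkkkqkkkqkkkqknnn → (answer).

kkqkkkqkkkqkkkqkkkqknnn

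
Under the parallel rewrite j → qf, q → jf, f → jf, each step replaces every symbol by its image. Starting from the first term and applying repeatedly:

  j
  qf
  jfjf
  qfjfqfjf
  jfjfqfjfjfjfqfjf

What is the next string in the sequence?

qfjfqfjfjfjfqfjfqfjfqfjfjfjfqfjf

Applying the rule to each of the 16 symbols of jfjfqfjfjfjfqfjf gives the pieces qf jf qf jf jf jf qf jf qf jf qf jf jf jf qf jf, which concatenate to the answer.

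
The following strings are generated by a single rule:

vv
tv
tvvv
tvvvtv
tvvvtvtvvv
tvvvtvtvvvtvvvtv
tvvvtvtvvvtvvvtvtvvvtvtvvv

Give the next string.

tvvvtvtvvvtvvvtvtvvvtvtvvvtvvvtvtvvvtvvvtv

Each term (from the third on) is the previous term followed by the one before it: term 3 = tv·vv = tvvv.
So term 8 is tvvvtvtvvvtvvvtvtvvvtvtvvv·tvvvtvtvvvtvvvtv.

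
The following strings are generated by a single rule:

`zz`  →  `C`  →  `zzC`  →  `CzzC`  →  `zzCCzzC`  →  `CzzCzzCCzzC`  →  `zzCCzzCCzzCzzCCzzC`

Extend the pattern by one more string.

From term 3 onward, concatenate the second-to-last term with the last: zz·C = zzC, C·zzC = CzzC, …
The next term joins CzzCzzCCzzC and zzCCzzCCzzCzzCCzzC.

CzzCzzCCzzCzzCCzzCCzzCzzCCzzC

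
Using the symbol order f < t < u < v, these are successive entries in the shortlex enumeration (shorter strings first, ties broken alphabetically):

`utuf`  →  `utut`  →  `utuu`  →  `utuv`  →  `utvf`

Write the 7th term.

Stepping forward 2 times from utvf: utvf → utvt, then the target.

utvu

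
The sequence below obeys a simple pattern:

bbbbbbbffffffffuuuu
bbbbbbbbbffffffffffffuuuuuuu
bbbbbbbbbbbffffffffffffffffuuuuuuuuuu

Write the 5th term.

Each string has the form b^{2n+3} f^{4n} u^{3n-2}, where the shown terms are n = 2, 3, 4.
For term 5, n = 6, so the run lengths are 15, 24, 16.

bbbbbbbbbbbbbbbffffffffffffffffffffffffuuuuuuuuuuuuuuuu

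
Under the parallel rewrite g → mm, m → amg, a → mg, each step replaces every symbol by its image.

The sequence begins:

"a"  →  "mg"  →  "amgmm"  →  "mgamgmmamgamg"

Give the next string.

Replace each of the 13 characters of mgamgmmamgamg in place — amg mm mg amg mm amg amg mg amg mm mg amg mm — and concatenate.

amgmmmgamgmmamgamgmgamgmmmgamgmm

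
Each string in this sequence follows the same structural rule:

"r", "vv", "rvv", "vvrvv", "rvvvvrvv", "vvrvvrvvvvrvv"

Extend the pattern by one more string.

From term 3 onward, concatenate the second-to-last term with the last: r·vv = rvv, vv·rvv = vvrvv, …
The next term joins rvvvvrvv and vvrvvrvvvvrvv.

rvvvvrvvvvrvvrvvvvrvv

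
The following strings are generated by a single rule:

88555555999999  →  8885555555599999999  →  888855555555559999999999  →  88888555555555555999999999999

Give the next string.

Reading off run lengths: 8 runs 2, 3, 4, 5; 5 runs 6, 8, 10, 12; 9 runs 6, 8, 10, 12 — each is linear in n, where the shown terms are n = 2, 3, 4, 5.
Setting n = 6 gives 6, 14, 14 characters in each block.

8888885555555555555599999999999999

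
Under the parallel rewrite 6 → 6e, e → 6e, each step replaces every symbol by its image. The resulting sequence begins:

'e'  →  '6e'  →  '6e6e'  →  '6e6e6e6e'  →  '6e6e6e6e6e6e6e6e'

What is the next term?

Applying the rule to each of the 16 symbols of 6e6e6e6e6e6e6e6e gives the pieces 6e 6e 6e 6e 6e 6e 6e 6e 6e 6e 6e 6e 6e 6e 6e 6e, which concatenate to the answer.

6e6e6e6e6e6e6e6e6e6e6e6e6e6e6e6e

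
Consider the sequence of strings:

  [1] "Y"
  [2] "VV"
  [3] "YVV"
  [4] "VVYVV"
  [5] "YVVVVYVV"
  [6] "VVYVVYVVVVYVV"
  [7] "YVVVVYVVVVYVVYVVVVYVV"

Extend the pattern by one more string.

VVYVVYVVVVYVVYVVVVYVVVVYVVYVVVVYVV

This is a Fibonacci-style word recurrence s(k) = s(k−2)·s(k−1): e.g. Y·VV = YVV.
Continuing: VVYVVYVVVVYVV · YVVVVYVVVVYVVYVVVVYVV gives term 8.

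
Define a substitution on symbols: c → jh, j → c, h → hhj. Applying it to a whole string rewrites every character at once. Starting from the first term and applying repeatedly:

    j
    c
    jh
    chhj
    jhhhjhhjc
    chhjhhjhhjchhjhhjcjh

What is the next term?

Rewriting the 20 symbols of chhjhhjhhjchhjhhjcjh one by one yields jh hhj hhj c hhj hhj c hhj hhj c jh hhj hhj c hhj hhj c jh c hhj; concatenated:

jhhhjhhjchhjhhjchhjhhjcjhhhjhhjchhjhhjcjhchhj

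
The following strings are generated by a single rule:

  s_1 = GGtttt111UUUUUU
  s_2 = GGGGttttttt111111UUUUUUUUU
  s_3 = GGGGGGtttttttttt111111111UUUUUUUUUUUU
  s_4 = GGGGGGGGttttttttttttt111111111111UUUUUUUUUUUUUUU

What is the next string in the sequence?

Term n consists of 2n G's, followed by 3n+1 t's, followed by 3n 1's, followed by 3n+3 U's (n = 1, 2, …).
Setting n = 5 gives 10, 16, 15, 18 characters in each block.

GGGGGGGGGGtttttttttttttttt111111111111111UUUUUUUUUUUUUUUUUU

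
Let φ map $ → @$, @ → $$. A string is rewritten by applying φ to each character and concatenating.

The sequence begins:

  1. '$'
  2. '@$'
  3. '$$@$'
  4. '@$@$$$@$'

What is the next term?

$$@$$$@$@$@$$$@$

Expanding @$@$$$@$: @→$$, $→@$, @→$$, $→@$, $→@$, $→@$, @→$$, $→@$. Concatenated: $$ @$ $$ @$ @$ @$ $$ @$.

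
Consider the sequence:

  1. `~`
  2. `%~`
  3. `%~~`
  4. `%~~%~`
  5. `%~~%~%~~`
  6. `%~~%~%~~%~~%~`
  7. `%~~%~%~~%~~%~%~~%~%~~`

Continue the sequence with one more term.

%~~%~%~~%~~%~%~~%~%~~%~~%~%~~%~~%~

Each term (from the third on) is the previous term followed by the one before it: term 3 = %~·~ = %~~.
The next term joins %~~%~%~~%~~%~%~~%~%~~ and %~~%~%~~%~~%~.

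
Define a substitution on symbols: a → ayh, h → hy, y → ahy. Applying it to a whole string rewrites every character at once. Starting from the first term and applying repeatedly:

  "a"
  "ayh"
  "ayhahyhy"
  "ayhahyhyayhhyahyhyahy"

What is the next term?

Rewriting the 21 symbols of ayhahyhyayhhyahyhyahy one by one yields ayh ahy hy ayh hy ahy hy ahy ayh ahy hy hy ahy ayh hy ahy hy ahy ayh hy ahy; concatenated:

ayhahyhyayhhyahyhyahyayhahyhyhyahyayhhyahyhyahyayhhyahy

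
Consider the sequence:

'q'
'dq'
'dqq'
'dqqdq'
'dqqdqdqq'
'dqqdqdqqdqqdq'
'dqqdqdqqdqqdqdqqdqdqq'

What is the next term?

dqqdqdqqdqqdqdqqdqdqqdqqdqdqqdqqdq

Each term (from the third on) is the previous term followed by the one before it: term 3 = dq·q = dqq.
Continuing: dqqdqdqqdqqdqdqqdqdqq · dqqdqdqqdqqdq gives term 8.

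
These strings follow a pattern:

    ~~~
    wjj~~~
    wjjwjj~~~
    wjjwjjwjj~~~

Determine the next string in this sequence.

The strings grow by a fixed prefix wjj each time.
Applying this once more to wjjwjjwjj~~~:

wjjwjjwjjwjj~~~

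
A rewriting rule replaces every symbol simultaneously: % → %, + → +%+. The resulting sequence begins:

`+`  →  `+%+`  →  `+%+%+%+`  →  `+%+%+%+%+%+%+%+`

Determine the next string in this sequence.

Applying the rule to each of the 15 symbols of +%+%+%+%+%+%+%+ gives the pieces +%+ % +%+ % +%+ % +%+ % +%+ % +%+ % +%+ % +%+, which concatenate to the answer.

+%+%+%+%+%+%+%+%+%+%+%+%+%+%+%+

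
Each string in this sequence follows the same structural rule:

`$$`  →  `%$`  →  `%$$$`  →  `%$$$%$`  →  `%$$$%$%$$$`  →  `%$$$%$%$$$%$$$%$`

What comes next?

%$$$%$%$$$%$$$%$%$$$%$%$$$

This is a Fibonacci-style word recurrence s(k) = s(k−1)·s(k−2): e.g. %$·$$ = %$$$.
The next term joins %$$$%$%$$$%$$$%$ and %$$$%$%$$$.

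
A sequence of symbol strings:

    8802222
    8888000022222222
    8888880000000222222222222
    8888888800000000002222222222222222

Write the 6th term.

The n-th term is 2n 8's then 3n-2 0's then 4n 2's (n = 1, 2, …).
For term 6, n = 6, so the run lengths are 12, 16, 24.

8888888888880000000000000000222222222222222222222222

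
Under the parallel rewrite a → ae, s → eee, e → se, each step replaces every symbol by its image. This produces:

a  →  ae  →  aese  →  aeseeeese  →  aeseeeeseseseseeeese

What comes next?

Replace each of the 20 characters of aeseeeeseseseseeeese in place — ae se eee se se se se eee se eee se eee se eee se se se se eee se — and concatenate.

aeseeeeseseseseeeeseeeeseeeeseeeeseseseseeeese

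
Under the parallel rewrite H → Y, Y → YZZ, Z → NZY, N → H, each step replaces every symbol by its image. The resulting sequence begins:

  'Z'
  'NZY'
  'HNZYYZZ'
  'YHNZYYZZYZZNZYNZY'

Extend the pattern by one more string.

φ(YHNZYYZZYZZNZYNZY) expands symbol-by-symbol to YZZ Y H NZY YZZ YZZ NZY NZY YZZ NZY NZY H NZY YZZ H NZY YZZ; joining the 17 pieces gives the next term.

YZZYHNZYYZZYZZNZYNZYYZZNZYNZYHNZYYZZHNZYYZZ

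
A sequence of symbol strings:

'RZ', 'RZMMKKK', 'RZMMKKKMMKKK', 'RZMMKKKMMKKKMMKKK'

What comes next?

RZMMKKKMMKKKMMKKKMMKKK

The strings grow by a fixed suffix MMKKK each time.
One more step from RZMMKKKMMKKKMMKKK gives the answer.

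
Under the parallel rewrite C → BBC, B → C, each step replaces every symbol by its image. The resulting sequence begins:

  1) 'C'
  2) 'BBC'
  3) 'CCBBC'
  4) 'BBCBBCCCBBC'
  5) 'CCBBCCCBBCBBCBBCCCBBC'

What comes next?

BBCBBCCCBBCBBCBBCCCBBCCCBBCCCBBCBBCBBCCCBBC

Replace each of the 21 characters of CCBBCCCBBCBBCBBCCCBBC in place — BBC BBC C C BBC BBC BBC C C BBC C C BBC C C BBC BBC BBC C C BBC — and concatenate.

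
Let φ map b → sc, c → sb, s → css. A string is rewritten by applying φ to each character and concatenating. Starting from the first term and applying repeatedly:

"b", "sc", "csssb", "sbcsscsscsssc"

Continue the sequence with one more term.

Applying the rule to each of the 13 symbols of sbcsscsscsssc gives the pieces css sc sb css css sb css css sb css css css sb, which concatenate to the answer.

cssscsbcsscsssbcsscsssbcsscsscsssb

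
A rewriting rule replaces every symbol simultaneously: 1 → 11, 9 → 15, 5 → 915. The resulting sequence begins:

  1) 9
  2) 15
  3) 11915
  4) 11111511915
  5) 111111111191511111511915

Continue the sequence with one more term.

Rewriting the 24 symbols of 111111111191511111511915 one by one yields 11 11 11 11 11 11 11 11 11 11 15 11 915 11 11 11 11 11 915 11 11 15 11 915; concatenated:

111111111111111111111511915111111111191511111511915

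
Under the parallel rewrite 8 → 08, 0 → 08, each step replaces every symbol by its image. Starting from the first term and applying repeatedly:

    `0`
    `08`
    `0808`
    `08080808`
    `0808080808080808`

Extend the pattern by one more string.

Applying the rule to each of the 16 symbols of 0808080808080808 gives the pieces 08 08 08 08 08 08 08 08 08 08 08 08 08 08 08 08, which concatenate to the answer.

08080808080808080808080808080808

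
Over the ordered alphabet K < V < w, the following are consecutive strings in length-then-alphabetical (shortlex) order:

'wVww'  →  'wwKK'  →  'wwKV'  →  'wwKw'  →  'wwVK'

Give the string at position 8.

wwwK

Advancing 3 positions from wwVK through wwVK → wwVV → wwVw reaches term 8.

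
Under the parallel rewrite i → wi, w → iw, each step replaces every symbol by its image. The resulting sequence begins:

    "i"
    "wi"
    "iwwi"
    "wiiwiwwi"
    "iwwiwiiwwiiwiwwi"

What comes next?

wiiwiwwiiwwiwiiwiwwiwiiwwiiwiwwi

Replace each of the 16 characters of iwwiwiiwwiiwiwwi in place — wi iw iw wi iw wi wi iw iw wi wi iw wi iw iw wi — and concatenate.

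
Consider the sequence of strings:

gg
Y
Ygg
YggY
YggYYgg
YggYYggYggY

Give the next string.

From term 3 onward, concatenate the last term with the second-to-last: Y·gg = Ygg, Ygg·Y = YggY, …
Continuing: YggYYggYggY · YggYYgg gives term 7.

YggYYggYggYYggYYgg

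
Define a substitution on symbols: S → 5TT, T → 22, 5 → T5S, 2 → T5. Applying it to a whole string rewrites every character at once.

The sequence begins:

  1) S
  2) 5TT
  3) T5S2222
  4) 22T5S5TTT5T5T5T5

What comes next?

T5T522T5S5TTT5S222222T5S22T5S22T5S22T5S

Applying the rule to each of the 16 symbols of 22T5S5TTT5T5T5T5 gives the pieces T5 T5 22 T5S 5TT T5S 22 22 22 T5S 22 T5S 22 T5S 22 T5S, which concatenate to the answer.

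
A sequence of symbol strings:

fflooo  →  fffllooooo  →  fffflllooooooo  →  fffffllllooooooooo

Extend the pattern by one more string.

Term n consists of n+1 f's, followed by n l's, followed by 2n+1 o's (n = 1, 2, …).
Setting n = 5 gives 6, 5, 11 characters in each block.

fffffflllllooooooooooo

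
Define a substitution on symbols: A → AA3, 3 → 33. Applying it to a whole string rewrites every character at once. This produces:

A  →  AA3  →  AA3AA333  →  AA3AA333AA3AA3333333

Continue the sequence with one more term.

AA3AA333AA3AA3333333AA3AA333AA3AA333333333333333

Replace each of the 20 characters of AA3AA333AA3AA3333333 in place — AA3 AA3 33 AA3 AA3 33 33 33 AA3 AA3 33 AA3 AA3 33 33 33 33 33 33 33 — and concatenate.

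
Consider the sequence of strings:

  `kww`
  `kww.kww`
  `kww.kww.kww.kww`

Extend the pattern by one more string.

s(k+1) = s(k)·.·s(k) — each term doubles the last with '.' between the halves.
Doubling kww.kww.kww.kww with '.' between the halves:

kww.kww.kww.kww.kww.kww.kww.kww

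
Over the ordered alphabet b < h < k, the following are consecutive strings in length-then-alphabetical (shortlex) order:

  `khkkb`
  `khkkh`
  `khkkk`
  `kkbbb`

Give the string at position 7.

kkbhb

Continuing the enumeration 3 steps past kkbbb: kkbbb → kkbbh → kkbbk → (answer).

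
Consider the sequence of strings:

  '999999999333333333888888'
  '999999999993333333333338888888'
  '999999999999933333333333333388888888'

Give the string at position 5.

The n-th term is 2n+3 9's then 3n 3's then n+3 8's, where the shown terms are n = 3, 4, 5.
Setting n = 7 gives 17, 21, 10 characters in each block.

999999999999999993333333333333333333338888888888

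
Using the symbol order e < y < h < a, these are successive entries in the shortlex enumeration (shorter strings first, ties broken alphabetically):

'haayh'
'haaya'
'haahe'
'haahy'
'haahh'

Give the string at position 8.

Advancing 3 positions from haahh through haahh → haaha → haaae reaches term 8.

haaay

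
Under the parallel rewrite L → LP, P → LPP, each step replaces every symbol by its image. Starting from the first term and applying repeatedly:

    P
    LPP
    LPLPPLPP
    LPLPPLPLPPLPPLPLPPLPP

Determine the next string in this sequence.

Replace each of the 21 characters of LPLPPLPLPPLPPLPLPPLPP in place — LP LPP LP LPP LPP LP LPP LP LPP LPP LP LPP LPP LP LPP LP LPP LPP LP LPP LPP — and concatenate.

LPLPPLPLPPLPPLPLPPLPLPPLPPLPLPPLPPLPLPPLPLPPLPPLPLPPLPP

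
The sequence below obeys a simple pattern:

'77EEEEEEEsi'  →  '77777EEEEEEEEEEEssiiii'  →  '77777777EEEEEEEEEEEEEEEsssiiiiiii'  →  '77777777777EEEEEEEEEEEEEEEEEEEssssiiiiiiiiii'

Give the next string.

Reading off run lengths: 7 runs 2, 5, 8, 11; E runs 7, 11, 15, 19; s runs 1, 2, 3, 4; i runs 1, 4, 7, 10 — each is linear in n (n = 1, 2, …).
Setting n = 5 gives 14, 23, 5, 13 characters in each block.

77777777777777EEEEEEEEEEEEEEEEEEEEEEEsssssiiiiiiiiiiiii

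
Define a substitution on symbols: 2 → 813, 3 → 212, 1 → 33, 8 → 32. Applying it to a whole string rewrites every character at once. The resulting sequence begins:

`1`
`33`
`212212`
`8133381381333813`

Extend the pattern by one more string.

3233212212212323321232332122122123233212

Replace each of the 16 characters of 8133381381333813 in place — 32 33 212 212 212 32 33 212 32 33 212 212 212 32 33 212 — and concatenate.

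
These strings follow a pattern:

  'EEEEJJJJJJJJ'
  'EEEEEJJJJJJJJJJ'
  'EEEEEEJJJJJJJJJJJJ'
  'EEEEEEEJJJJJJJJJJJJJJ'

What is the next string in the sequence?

Each string has the form E^{n+1} J^{2n+2}, where the shown terms are n = 3, 4, 5, 6.
Setting n = 7 gives 8, 16 characters in each block.

EEEEEEEEJJJJJJJJJJJJJJJJ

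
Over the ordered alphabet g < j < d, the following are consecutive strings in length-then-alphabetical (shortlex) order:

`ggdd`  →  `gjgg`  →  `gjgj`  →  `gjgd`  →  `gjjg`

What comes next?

gjjj

Find the rightmost character of gjjg below d, bump it to the next letter, and reset everything to its right to g.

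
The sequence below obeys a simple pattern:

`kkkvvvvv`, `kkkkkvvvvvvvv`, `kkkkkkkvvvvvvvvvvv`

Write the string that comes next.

Each string has the form k^{2n-1} v^{3n-1}, where the shown terms are n = 2, 3, 4.
Setting n = 5 gives 9, 14 characters in each block.

kkkkkkkkkvvvvvvvvvvvvvv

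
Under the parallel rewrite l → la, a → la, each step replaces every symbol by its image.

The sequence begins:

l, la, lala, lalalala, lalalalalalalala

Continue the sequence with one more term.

Rewriting the 16 symbols of lalalalalalalala one by one yields la la la la la la la la la la la la la la la la; concatenated:

lalalalalalalalalalalalalalalala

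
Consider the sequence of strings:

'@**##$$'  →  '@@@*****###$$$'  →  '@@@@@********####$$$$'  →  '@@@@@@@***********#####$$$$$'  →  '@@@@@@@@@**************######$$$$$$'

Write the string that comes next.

@@@@@@@@@@@*****************#######$$$$$$$

Each string has the form @^{2n-1} *^{3n-1} #^{n+1} $^{n+1} (n = 1, 2, …).
Setting n = 6 gives 11, 17, 7, 7 characters in each block.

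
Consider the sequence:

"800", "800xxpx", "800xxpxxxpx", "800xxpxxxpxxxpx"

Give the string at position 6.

Every step adds xxpx to the end: s(k+1) = s(k)·xxpx.
From 800xxpxxxpxxxpx, 2 further steps: 800xxpxxxpxxxpx → 800xxpxxxpxxxpxxxpx → (answer).

800xxpxxxpxxxpxxxpxxxpx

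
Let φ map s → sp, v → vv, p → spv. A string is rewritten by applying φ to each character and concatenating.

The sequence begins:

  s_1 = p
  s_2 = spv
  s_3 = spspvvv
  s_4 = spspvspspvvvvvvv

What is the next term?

φ(spspvspspvvvvvvv) expands symbol-by-symbol to sp spv sp spv vv sp spv sp spv vv vv vv vv vv vv vv; joining the 16 pieces gives the next term.

spspvspspvvvspspvspspvvvvvvvvvvvvvvv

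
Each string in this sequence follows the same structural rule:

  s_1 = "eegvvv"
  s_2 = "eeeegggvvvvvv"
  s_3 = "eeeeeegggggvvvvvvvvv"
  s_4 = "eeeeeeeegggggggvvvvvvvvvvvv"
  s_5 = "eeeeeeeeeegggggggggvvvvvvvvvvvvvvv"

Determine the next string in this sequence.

Reading off run lengths: e runs 2, 4, 6, 8, 10; g runs 1, 3, 5, 7, 9; v runs 3, 6, 9, 12, 15 — each is linear in n (n = 1, 2, …).
For the next term, n = 6, so the run lengths are 12, 11, 18.

eeeeeeeeeeeegggggggggggvvvvvvvvvvvvvvvvvv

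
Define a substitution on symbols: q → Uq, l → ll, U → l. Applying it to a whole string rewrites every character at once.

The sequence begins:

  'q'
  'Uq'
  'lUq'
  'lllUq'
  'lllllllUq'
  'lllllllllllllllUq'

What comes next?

Replace each of the 17 characters of lllllllllllllllUq in place — ll ll ll ll ll ll ll ll ll ll ll ll ll ll ll l Uq — and concatenate.

lllllllllllllllllllllllllllllllUq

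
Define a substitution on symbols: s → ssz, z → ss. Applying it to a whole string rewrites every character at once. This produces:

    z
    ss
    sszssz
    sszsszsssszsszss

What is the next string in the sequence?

Rewriting the 16 symbols of sszsszsssszsszss one by one yields ssz ssz ss ssz ssz ss ssz ssz ssz ssz ss ssz ssz ss ssz ssz; concatenated:

sszsszsssszsszsssszsszsszsszsssszsszsssszssz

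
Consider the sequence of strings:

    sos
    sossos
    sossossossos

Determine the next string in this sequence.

Each string is two copies of the previous one concatenated.
Doubling sossossossos:

sossossossossossossossos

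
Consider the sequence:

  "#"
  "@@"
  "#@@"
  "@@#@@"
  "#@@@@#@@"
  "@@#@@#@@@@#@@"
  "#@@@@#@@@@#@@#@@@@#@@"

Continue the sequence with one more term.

@@#@@#@@@@#@@#@@@@#@@@@#@@#@@@@#@@

Each term (from the third on) is the two preceding terms concatenated in order: term 3 = #·@@ = #@@.
Continuing: @@#@@#@@@@#@@ · #@@@@#@@@@#@@#@@@@#@@ gives term 8.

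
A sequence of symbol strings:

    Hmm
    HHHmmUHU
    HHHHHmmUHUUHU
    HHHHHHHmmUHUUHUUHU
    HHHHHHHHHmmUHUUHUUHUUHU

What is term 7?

HHHHHHHHHHHHHmmUHUUHUUHUUHUUHUUHU

Every step adds HH to the front and UHU to the end of the previous string.
From HHHHHHHHHmmUHUUHUUHUUHU, 2 further steps: HHHHHHHHHmmUHUUHUUHUUHU → HHHHHHHHHHHmmUHUUHUUHUUHUUHU → (answer).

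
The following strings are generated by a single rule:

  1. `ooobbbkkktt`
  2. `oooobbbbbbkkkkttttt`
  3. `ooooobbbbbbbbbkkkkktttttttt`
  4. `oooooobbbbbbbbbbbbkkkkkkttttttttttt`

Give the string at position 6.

oooooooobbbbbbbbbbbbbbbbbbkkkkkkkkttttttttttttttttt

The n-th term is n+2 o's then 3n b's then n+2 k's then 3n-1 t's (n = 1, 2, …).
At n = 6 the blocks have lengths 8, 18, 8, 17.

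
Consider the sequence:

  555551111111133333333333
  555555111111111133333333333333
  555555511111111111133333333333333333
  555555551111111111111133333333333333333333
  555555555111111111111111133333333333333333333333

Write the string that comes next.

Reading off run lengths: 5 runs 5, 6, 7, 8, 9; 1 runs 8, 10, 12, 14, 16; 3 runs 11, 14, 17, 20, 23 — each is linear in n, where the shown terms are n = 3, 4, 5, 6, 7.
At n = 8 the blocks have lengths 10, 18, 26.

555555555511111111111111111133333333333333333333333333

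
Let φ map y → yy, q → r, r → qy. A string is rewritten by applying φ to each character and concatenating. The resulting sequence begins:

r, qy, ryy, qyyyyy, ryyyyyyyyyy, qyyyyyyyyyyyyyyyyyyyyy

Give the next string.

ryyyyyyyyyyyyyyyyyyyyyyyyyyyyyyyyyyyyyyyyyy

Replace each of the 22 characters of qyyyyyyyyyyyyyyyyyyyyy in place — r yy yy yy yy yy yy yy yy yy yy yy yy yy yy yy yy yy yy yy yy yy — and concatenate.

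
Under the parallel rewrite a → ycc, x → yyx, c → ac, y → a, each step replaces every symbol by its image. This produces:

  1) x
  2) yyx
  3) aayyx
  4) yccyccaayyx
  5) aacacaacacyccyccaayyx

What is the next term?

Applying the rule to each of the 21 symbols of aacacaacacyccyccaayyx gives the pieces ycc ycc ac ycc ac ycc ycc ac ycc ac a ac ac a ac ac ycc ycc a a yyx, which concatenate to the answer.

yccyccacyccacyccyccacyccacaacacaacacyccyccaayyx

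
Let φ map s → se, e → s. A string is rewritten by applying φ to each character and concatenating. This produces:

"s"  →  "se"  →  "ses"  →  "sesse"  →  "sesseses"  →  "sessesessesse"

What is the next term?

Rewriting the 13 symbols of sessesessesse one by one yields se s se se s se s se se s se se s; concatenated:

sessesessessesesseses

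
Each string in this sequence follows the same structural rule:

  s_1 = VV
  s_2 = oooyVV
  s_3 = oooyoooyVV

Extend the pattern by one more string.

The strings grow by a fixed prefix oooy each time.
One more step from oooyoooyVV gives the answer.

oooyoooyoooyVV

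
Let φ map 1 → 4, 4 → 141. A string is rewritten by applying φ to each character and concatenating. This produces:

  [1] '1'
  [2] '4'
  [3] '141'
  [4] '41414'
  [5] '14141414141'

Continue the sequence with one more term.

414141414141414141414

Expanding 14141414141: 1→4, 4→141, 1→4, 4→141, 1→4, 4→141, 1→4, 4→141, 1→4, 4→141, 1→4. Concatenated: 4 141 4 141 4 141 4 141 4 141 4.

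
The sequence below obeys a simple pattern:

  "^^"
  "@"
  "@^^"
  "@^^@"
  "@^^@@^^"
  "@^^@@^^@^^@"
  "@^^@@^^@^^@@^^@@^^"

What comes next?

This is a Fibonacci-style word recurrence s(k) = s(k−1)·s(k−2): e.g. @·^^ = @^^.
So term 8 is @^^@@^^@^^@@^^@@^^·@^^@@^^@^^@.

@^^@@^^@^^@@^^@@^^@^^@@^^@^^@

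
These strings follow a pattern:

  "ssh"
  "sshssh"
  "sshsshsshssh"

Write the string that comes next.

s(k+1) = s(k)·s(k) — each term doubles the last.
Doubling sshsshsshssh:

sshsshsshsshsshsshsshssh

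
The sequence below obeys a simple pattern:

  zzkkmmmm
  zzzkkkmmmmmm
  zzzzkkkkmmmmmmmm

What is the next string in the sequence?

zzzzzkkkkkmmmmmmmmmm

Term n consists of n z's, followed by n k's, followed by 2n m's, where the shown terms are n = 2, 3, 4.
For the next term, n = 5, so the run lengths are 5, 5, 10.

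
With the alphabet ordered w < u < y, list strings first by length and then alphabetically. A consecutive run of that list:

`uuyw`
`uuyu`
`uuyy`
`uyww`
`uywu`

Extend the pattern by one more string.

uywy

Treat uywu as a base-3 numeral over the given alphabet and add one, carrying through any trailing y's.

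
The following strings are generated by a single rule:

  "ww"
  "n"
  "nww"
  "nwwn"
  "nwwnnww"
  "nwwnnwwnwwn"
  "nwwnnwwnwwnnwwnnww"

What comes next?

From term 3 onward, concatenate the last term with the second-to-last: n·ww = nww, nww·n = nwwn, …
The next term joins nwwnnwwnwwnnwwnnww and nwwnnwwnwwn.

nwwnnwwnwwnnwwnnwwnwwnnwwnwwn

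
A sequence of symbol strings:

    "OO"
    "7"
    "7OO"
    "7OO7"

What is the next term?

From term 3 onward, concatenate the last term with the second-to-last: 7·OO = 7OO, 7OO·7 = 7OO7, …
So term 5 is 7OO7·7OO.

7OO77OO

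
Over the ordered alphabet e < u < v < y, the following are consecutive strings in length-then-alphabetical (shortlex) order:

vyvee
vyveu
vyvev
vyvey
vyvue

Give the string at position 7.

vyvuv

Continuing the enumeration 2 steps past vyvue: vyvue → vyvuu → (answer).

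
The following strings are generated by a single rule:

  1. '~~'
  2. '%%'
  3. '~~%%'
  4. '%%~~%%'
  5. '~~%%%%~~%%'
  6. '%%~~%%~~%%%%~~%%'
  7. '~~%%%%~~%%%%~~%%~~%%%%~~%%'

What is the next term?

%%~~%%~~%%%%~~%%~~%%%%~~%%%%~~%%~~%%%%~~%%

From term 3 onward, concatenate the second-to-last term with the last: ~~·%% = ~~%%, %%·~~%% = %%~~%%, …
So term 8 is %%~~%%~~%%%%~~%%·~~%%%%~~%%%%~~%%~~%%%%~~%%.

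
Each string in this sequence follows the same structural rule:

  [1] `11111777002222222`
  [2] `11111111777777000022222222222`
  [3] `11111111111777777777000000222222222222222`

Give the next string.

Term n consists of 3n+2 1's, followed by 3n 7's, followed by 2n 0's, followed by 4n+3 2's (n = 1, 2, …).
Setting n = 4 gives 14, 12, 8, 19 characters in each block.

11111111111111777777777777000000002222222222222222222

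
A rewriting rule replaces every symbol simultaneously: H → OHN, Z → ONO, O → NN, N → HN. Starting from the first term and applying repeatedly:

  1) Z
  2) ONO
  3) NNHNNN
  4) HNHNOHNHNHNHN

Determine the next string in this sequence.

Applying the rule to each of the 13 symbols of HNHNOHNHNHNHN gives the pieces OHN HN OHN HN NN OHN HN OHN HN OHN HN OHN HN, which concatenate to the answer.

OHNHNOHNHNNNOHNHNOHNHNOHNHNOHNHN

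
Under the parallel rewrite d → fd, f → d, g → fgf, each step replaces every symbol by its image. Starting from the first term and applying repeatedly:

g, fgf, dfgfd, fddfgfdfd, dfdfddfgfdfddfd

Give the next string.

Applying the rule to each of the 15 symbols of dfdfddfgfdfddfd gives the pieces fd d fd d fd fd d fgf d fd d fd fd d fd, which concatenate to the answer.

fddfddfdfddfgfdfddfdfddfd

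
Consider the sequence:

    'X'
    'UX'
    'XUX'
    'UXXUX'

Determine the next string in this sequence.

From term 3 onward, concatenate the second-to-last term with the last: X·UX = XUX, UX·XUX = UXXUX, …
Continuing: XUX · UXXUX gives term 5.

XUXUXXUX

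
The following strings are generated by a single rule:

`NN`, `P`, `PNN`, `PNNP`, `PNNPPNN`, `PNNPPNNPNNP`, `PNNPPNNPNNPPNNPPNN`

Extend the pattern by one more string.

From term 3 onward, concatenate the last term with the second-to-last: P·NN = PNN, PNN·P = PNNP, …
So term 8 is PNNPPNNPNNPPNNPPNN·PNNPPNNPNNP.

PNNPPNNPNNPPNNPPNNPNNPPNNPNNP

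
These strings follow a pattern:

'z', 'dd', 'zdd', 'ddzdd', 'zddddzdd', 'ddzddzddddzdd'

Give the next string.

From term 3 onward, concatenate the second-to-last term with the last: z·dd = zdd, dd·zdd = ddzdd, …
The next term joins zddddzdd and ddzddzddddzdd.

zddddzddddzddzddddzdd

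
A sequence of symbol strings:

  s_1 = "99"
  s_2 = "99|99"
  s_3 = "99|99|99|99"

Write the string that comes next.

Each string is two copies of the previous one joined by '|'.
So the next term is two copies of 99|99|99|99 with '|' between the halves.

99|99|99|99|99|99|99|99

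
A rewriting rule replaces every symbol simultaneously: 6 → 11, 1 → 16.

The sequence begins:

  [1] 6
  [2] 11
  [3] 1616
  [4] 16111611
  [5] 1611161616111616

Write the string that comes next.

16111616161116111611161616111611

φ(1611161616111616) expands symbol-by-symbol to 16 11 16 16 16 11 16 11 16 11 16 16 16 11 16 11; joining the 16 pieces gives the next term.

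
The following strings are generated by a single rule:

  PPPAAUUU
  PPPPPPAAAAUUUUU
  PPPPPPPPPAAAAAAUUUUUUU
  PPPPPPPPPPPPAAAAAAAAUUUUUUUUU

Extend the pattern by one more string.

PPPPPPPPPPPPPPPAAAAAAAAAAUUUUUUUUUUU

The n-th term is 3n P's then 2n A's then 2n+1 U's (n = 1, 2, …).
Setting n = 5 gives 15, 10, 11 characters in each block.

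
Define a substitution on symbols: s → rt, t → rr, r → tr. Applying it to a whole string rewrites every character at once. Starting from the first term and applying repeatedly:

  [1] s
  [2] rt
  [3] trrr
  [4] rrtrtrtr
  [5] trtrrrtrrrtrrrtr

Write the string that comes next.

rrtrrrtrtrtrrrtrtrtrrrtrtrtrrrtr

Applying the rule to each of the 16 symbols of trtrrrtrrrtrrrtr gives the pieces rr tr rr tr tr tr rr tr tr tr rr tr tr tr rr tr, which concatenate to the answer.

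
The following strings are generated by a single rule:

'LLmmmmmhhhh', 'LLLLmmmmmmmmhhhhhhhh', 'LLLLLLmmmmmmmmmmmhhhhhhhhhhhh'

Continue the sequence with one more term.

LLLLLLLLmmmmmmmmmmmmmmhhhhhhhhhhhhhhhh

Term n consists of 2n L's, followed by 3n+2 m's, followed by 4n h's (n = 1, 2, …).
At n = 4 the blocks have lengths 8, 14, 16.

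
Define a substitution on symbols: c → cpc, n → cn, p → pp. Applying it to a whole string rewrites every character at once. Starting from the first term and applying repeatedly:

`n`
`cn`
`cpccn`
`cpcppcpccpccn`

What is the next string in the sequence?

Rewriting the 13 symbols of cpcppcpccpccn one by one yields cpc pp cpc pp pp cpc pp cpc cpc pp cpc cpc cn; concatenated:

cpcppcpcppppcpcppcpccpcppcpccpccn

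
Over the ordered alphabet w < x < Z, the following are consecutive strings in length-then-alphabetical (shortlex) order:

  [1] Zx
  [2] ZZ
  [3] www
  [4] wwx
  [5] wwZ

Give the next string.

wxw

Find the rightmost character of wwZ below Z, bump it to the next letter, and reset everything to its right to w.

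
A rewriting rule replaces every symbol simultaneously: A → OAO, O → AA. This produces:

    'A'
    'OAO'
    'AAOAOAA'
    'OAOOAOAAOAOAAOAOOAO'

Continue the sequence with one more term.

Replace each of the 19 characters of OAOOAOAAOAOAAOAOOAO in place — AA OAO AA AA OAO AA OAO OAO AA OAO AA OAO OAO AA OAO AA AA OAO AA — and concatenate.

AAOAOAAAAOAOAAOAOOAOAAOAOAAOAOOAOAAOAOAAAAOAOAA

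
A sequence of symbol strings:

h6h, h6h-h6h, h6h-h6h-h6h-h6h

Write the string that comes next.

s(k+1) = s(k)·-·s(k) — each term doubles the last with '-' between the halves.
Doubling h6h-h6h-h6h-h6h with '-' between the halves:

h6h-h6h-h6h-h6h-h6h-h6h-h6h-h6h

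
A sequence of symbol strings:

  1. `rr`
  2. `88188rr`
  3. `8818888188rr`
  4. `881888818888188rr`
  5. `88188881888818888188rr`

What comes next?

8818888188881888818888188rr

Every step adds 88188 at the front: s(k+1) = 88188·s(k).
So the next term is 88188·88188881888818888188rr.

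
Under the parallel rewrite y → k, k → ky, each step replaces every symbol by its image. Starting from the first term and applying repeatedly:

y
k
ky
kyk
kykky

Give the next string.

kykkykyk

Rewriting each symbol of kykky: k→ky, y→k, k→ky, k→ky, y→k, which concatenates to ky k ky ky k.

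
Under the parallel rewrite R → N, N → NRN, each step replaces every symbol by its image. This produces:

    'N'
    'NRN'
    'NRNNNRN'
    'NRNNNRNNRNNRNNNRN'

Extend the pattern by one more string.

Rewriting the 17 symbols of NRNNNRNNRNNRNNNRN one by one yields NRN N NRN NRN NRN N NRN NRN N NRN NRN N NRN NRN NRN N NRN; concatenated:

NRNNNRNNRNNRNNNRNNRNNNRNNRNNNRNNRNNRNNNRN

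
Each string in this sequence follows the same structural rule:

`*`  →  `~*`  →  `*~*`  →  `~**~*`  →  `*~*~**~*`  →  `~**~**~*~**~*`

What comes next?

From term 3 onward, concatenate the second-to-last term with the last: *·~* = *~*, ~*·*~* = ~**~*, …
So term 7 is *~*~**~*·~**~**~*~**~*.

*~*~**~*~**~**~*~**~*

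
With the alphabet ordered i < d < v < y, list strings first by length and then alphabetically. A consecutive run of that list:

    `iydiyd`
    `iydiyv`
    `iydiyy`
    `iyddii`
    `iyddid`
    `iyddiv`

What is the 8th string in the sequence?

Stepping forward 2 times from iyddiv: iyddiv → iyddiy, then the target.

iydddi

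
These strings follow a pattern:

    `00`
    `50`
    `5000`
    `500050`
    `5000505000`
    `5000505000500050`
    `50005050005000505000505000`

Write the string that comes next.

From term 3 onward, concatenate the last term with the second-to-last: 50·00 = 5000, 5000·50 = 500050, …
The next term joins 50005050005000505000505000 and 5000505000500050.

500050500050005050005050005000505000500050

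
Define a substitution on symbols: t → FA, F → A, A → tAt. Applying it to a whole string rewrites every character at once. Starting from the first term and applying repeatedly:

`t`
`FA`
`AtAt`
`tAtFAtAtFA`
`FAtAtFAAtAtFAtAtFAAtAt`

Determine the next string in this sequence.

AtAtFAtAtFAAtAttAtFAtAtFAAtAtFAtAtFAAtAttAtFAtAtFA

Applying the rule to each of the 22 symbols of FAtAtFAAtAtFAtAtFAAtAt gives the pieces A tAt FA tAt FA A tAt tAt FA tAt FA A tAt FA tAt FA A tAt tAt FA tAt FA, which concatenate to the answer.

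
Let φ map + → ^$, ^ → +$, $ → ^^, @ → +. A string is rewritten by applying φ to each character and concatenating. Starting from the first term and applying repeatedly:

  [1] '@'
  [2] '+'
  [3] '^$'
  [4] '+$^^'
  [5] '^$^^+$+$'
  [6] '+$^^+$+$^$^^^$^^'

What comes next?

φ(+$^^+$+$^$^^^$^^) expands symbol-by-symbol to ^$ ^^ +$ +$ ^$ ^^ ^$ ^^ +$ ^^ +$ +$ +$ ^^ +$ +$; joining the 16 pieces gives the next term.

^$^^+$+$^$^^^$^^+$^^+$+$+$^^+$+$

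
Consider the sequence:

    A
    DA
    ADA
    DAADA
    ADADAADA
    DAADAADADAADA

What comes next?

ADADAADADAADAADADAADA

This is a Fibonacci-style word recurrence s(k) = s(k−2)·s(k−1): e.g. A·DA = ADA.
So term 7 is ADADAADA·DAADAADADAADA.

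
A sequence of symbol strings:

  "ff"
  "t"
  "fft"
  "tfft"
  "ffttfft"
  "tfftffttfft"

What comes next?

From term 3 onward, concatenate the second-to-last term with the last: ff·t = fft, t·fft = tfft, …
Continuing: ffttfft · tfftffttfft gives term 7.

ffttffttfftffttfft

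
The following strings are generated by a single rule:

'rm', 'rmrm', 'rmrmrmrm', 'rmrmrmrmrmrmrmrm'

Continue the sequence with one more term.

s(k+1) = s(k)·s(k) — each term doubles the last.
So the next term is two copies of rmrmrmrmrmrmrmrm.

rmrmrmrmrmrmrmrmrmrmrmrmrmrmrmrm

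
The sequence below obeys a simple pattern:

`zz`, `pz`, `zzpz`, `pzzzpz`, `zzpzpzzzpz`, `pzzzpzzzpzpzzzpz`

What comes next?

Each term (from the third on) is the two preceding terms concatenated in order: term 3 = zz·pz = zzpz.
Continuing: zzpzpzzzpz · pzzzpzzzpzpzzzpz gives term 7.

zzpzpzzzpzpzzzpzzzpzpzzzpz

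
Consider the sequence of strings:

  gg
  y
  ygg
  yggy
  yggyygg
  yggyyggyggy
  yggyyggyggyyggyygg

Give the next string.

This is a Fibonacci-style word recurrence s(k) = s(k−1)·s(k−2): e.g. y·gg = ygg.
Continuing: yggyyggyggyyggyygg · yggyyggyggy gives term 8.

yggyyggyggyyggyyggyggyyggyggy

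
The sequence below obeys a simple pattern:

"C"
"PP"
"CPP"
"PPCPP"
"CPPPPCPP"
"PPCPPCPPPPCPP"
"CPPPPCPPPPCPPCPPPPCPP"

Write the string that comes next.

Each term (from the third on) is the two preceding terms concatenated in order: term 3 = C·PP = CPP.
The next term joins PPCPPCPPPPCPP and CPPPPCPPPPCPPCPPPPCPP.

PPCPPCPPPPCPPCPPPPCPPPPCPPCPPPPCPP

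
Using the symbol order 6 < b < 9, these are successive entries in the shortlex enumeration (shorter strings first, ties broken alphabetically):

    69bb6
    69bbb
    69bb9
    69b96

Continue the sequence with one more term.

69b9b

The successor of 69b96 increments the rightmost position that isn't already 9 and resets every position after it to 6.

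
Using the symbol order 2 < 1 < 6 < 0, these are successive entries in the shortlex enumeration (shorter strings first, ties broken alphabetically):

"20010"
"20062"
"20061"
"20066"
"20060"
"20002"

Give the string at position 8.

Continuing the enumeration 2 steps past 20002: 20002 → 20001 → (answer).

20006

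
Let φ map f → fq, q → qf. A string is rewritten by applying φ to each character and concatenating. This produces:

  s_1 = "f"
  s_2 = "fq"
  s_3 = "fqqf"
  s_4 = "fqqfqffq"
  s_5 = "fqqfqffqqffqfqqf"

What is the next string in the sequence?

Rewriting the 16 symbols of fqqfqffqqffqfqqf one by one yields fq qf qf fq qf fq fq qf qf fq fq qf fq qf qf fq; concatenated:

fqqfqffqqffqfqqfqffqfqqffqqfqffq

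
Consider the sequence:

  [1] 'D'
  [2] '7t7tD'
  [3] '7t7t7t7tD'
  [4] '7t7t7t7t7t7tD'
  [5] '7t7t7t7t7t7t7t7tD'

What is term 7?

Each term is the previous one with 7t7t prepended.
From 7t7t7t7t7t7t7t7tD, 2 further steps: 7t7t7t7t7t7t7t7tD → 7t7t7t7t7t7t7t7t7t7tD → (answer).

7t7t7t7t7t7t7t7t7t7t7t7tD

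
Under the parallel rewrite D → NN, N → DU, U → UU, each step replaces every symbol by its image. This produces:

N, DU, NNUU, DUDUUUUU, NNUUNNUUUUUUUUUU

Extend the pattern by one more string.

Rewriting the 16 symbols of NNUUNNUUUUUUUUUU one by one yields DU DU UU UU DU DU UU UU UU UU UU UU UU UU UU UU; concatenated:

DUDUUUUUDUDUUUUUUUUUUUUUUUUUUUUU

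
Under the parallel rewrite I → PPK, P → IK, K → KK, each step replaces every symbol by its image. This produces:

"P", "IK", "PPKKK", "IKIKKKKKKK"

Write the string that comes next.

Apply φ to IKIKKKKKKK symbol by symbol: I→PPK, K→KK, I→PPK, K→KK, K→KK, K→KK, K→KK, K→KK, K→KK, K→KK; joined: PPK KK PPK KK KK KK KK KK KK KK.

PPKKKPPKKKKKKKKKKKKKKK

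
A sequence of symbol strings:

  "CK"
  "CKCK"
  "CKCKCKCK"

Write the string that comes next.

Each string is two copies of the previous one concatenated.
One more doubling of CKCKCKCK gives the answer.

CKCKCKCKCKCKCKCK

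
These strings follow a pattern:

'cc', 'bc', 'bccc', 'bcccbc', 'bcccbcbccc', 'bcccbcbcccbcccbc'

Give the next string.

From term 3 onward, concatenate the last term with the second-to-last: bc·cc = bccc, bccc·bc = bcccbc, …
Continuing: bcccbcbcccbcccbc · bcccbcbccc gives term 7.

bcccbcbcccbcccbcbcccbcbccc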